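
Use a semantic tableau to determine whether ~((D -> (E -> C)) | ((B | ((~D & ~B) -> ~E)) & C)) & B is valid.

Not valid

Assume the negation and expand:
Initial set: {~(~((D -> (E -> C)) | ((B | ((~D & ~B) -> ~E)) & C)) & B)}.
~(~((D -> (E -> C)) | ((B | ((~D & ~B) -> ~E)) & C)) & B): β-rule — branch into ~~((D -> (E -> C)) | ((B | ((~D & ~B) -> ~E)) & C))  //  ~B.
  branch 1 (add ~~((D -> (E -> C)) | ((B | ((~D & ~B) -> ~E)) & C))):
    ~~((D -> (E -> C)) | ((B | ((~D & ~B) -> ~E)) & C)): β-rule — branch into (D -> (E -> C))  //  ((B | ((~D & ~B) -> ~E)) & C).
      branch 1.1 (add (D -> (E -> C))):
        (D -> (E -> C)): β-rule — branch into ~D  //  (E -> C).
          branch 1.1.1 (add ~D):
            ○ open, literals {D=F}.
          branch 1.1.2 (add (E -> C)):
            (E -> C): β-rule — branch into ~E  //  C.
              branch 1.1.2.1 (add ~E):
                ○ open, literals {E=F}.
              branch 1.1.2.2 (add C):
                ○ open, literals {C=T}.
      branch 1.2 (add ((B | ((~D & ~B) -> ~E)) & C)):
        ((B | ((~D & ~B) -> ~E)) & C): α-rule — add (B | ((~D & ~B) -> ~E)), C.
        (B | ((~D & ~B) -> ~E)): β-rule — branch into B  //  ((~D & ~B) -> ~E).
          branch 1.2.1 (add B):
            ○ open, literals {B=T, C=T}.
          branch 1.2.2 (add ((~D & ~B) -> ~E)):
            ((~D & ~B) -> ~E): β-rule — branch into ~(~D & ~B)  //  ~E.
              branch 1.2.2.1 (add ~(~D & ~B)):
                ~(~D & ~B): β-rule — branch into ~~D  //  ~~B.
                  branch 1.2.2.1.1 (add ~~D):
                    ○ open, literals {C=T, D=T}.
                  branch 1.2.2.1.2 (add ~~B):
                    ○ open, literals {B=T, C=T}.
              branch 1.2.2.2 (add ~E):
                ○ open, literals {C=T, E=F}.
  branch 2 (add ~B):
    ○ open, literals {B=F}.
0 branches closed, 8 open.
An open branch gives a countermodel: D=F (unmentioned atoms arbitrary); under it the original formula is false.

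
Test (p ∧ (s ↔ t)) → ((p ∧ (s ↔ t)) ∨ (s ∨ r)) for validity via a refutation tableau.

Assume the negation and expand:
Initial set: {F ((p ∧ (s ↔ t)) → ((p ∧ (s ↔ t)) ∨ (s ∨ r)))}.
F ((p ∧ (s ↔ t)) → ((p ∧ (s ↔ t)) ∨ (s ∨ r))): α-rule — add T (p ∧ (s ↔ t)), F ((p ∧ (s ↔ t)) ∨ (s ∨ r)).
T (p ∧ (s ↔ t)): α-rule — add T p, T (s ↔ t).
F ((p ∧ (s ↔ t)) ∨ (s ∨ r)): α-rule — add F (p ∧ (s ↔ t)), F (s ∨ r).
F (s ∨ r): α-rule — add F s, F r.
T (s ↔ t): β-rule — branch into T s, T t  //  F s, F t.
  branch 1 (add T s, T t):
    × closes — contains both s and ¬s.
  branch 2 (add F s, F t):
    F (p ∧ (s ↔ t)): β-rule — branch into F p  //  F (s ↔ t).
      branch 2.1 (add F p):
        × closes — contains both p and ¬p.
      branch 2.2 (add F (s ↔ t)):
        F (s ↔ t): β-rule — branch into T s, F t  //  F s, T t.
          branch 2.2.1 (add T s, F t):
            × closes — contains both s and ¬s.
          branch 2.2.2 (add F s, T t):
            × closes — contains both t and ¬t.
All 4 branches close.
Every branch closed, so the negation is unsatisfiable and the formula is valid.

Valid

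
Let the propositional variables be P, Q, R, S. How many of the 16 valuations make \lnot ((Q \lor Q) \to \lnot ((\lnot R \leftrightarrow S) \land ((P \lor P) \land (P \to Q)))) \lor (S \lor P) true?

12

Initial set: {T (\lnot ((Q \lor Q) \to \lnot ((\lnot R \leftrightarrow S) \land ((P \lor P) \land (P \to Q)))) \lor (S \lor P))}.
T (\lnot ((Q \lor Q) \to \lnot ((\lnot R \leftrightarrow S) \land ((P \lor P) \land (P \to Q)))) \lor (S \lor P)): β-rule — branch into T \lnot ((Q \lor Q) \to \lnot ((\lnot R \leftrightarrow S) \land ((P \lor P) \land (P \to Q))))  //  T (S \lor P).
  branch 1 (add T \lnot ((Q \lor Q) \to \lnot ((\lnot R \leftrightarrow S) \land ((P \lor P) \land (P \to Q))))):
    T \lnot ((Q \lor Q) \to \lnot ((\lnot R \leftrightarrow S) \land ((P \lor P) \land (P \to Q)))): α-rule — add T (Q \lor Q), F \lnot ((\lnot R \leftrightarrow S) \land ((P \lor P) \land (P \to Q))).
    F \lnot ((\lnot R \leftrightarrow S) \land ((P \lor P) \land (P \to Q))): α-rule — add T (\lnot R \leftrightarrow S), T ((P \lor P) \land (P \to Q)).
    T ((P \lor P) \land (P \to Q)): α-rule — add T (P \lor P), T (P \to Q).
    T (Q \lor Q): β-rule — branch into T Q  //  T Q.
      branch 1.1 (add T Q):
        T (\lnot R \leftrightarrow S): β-rule — branch into T \lnot R, T S  //  F \lnot R, F S.
          branch 1.1.1 (add T \lnot R, T S):
            T (P \lor P): β-rule — branch into T P  //  T P.
              branch 1.1.1.1 (add T P):
                T (P \to Q): β-rule — branch into F P  //  T Q.
                  branch 1.1.1.1.1 (add F P):
                    × closes — contains both P and \lnot P.
                  branch 1.1.1.1.2 (add T Q):
                    ○ open, literals {P=T, Q=T, R=F, S=T}.
              branch 1.1.1.2 (add T P):
                T (P \to Q): β-rule — branch into F P  //  T Q.
                  branch 1.1.1.2.1 (add F P):
                    × closes — contains both P and \lnot P.
                  branch 1.1.1.2.2 (add T Q):
                    ○ open, literals {P=T, Q=T, R=F, S=T}.
          branch 1.1.2 (add F \lnot R, F S):
            T (P \lor P): β-rule — branch into T P  //  T P.
              branch 1.1.2.1 (add T P):
                T (P \to Q): β-rule — branch into F P  //  T Q.
                  branch 1.1.2.1.1 (add F P):
                    × closes — contains both P and \lnot P.
                  branch 1.1.2.1.2 (add T Q):
                    ○ open, literals {P=T, Q=T, R=T, S=F}.
              branch 1.1.2.2 (add T P):
                T (P \to Q): β-rule — branch into F P  //  T Q.
                  branch 1.1.2.2.1 (add F P):
                    × closes — contains both P and \lnot P.
                  branch 1.1.2.2.2 (add T Q):
                    ○ open, literals {P=T, Q=T, R=T, S=F}.
      branch 1.2 (add T Q):
        T (\lnot R \leftrightarrow S): β-rule — branch into T \lnot R, T S  //  F \lnot R, F S.
          branch 1.2.1 (add T \lnot R, T S):
            T (P \lor P): β-rule — branch into T P  //  T P.
              branch 1.2.1.1 (add T P):
                T (P \to Q): β-rule — branch into F P  //  T Q.
                  branch 1.2.1.1.1 (add F P):
                    × closes — contains both P and \lnot P.
                  branch 1.2.1.1.2 (add T Q):
                    ○ open, literals {P=T, Q=T, R=F, S=T}.
              branch 1.2.1.2 (add T P):
                T (P \to Q): β-rule — branch into F P  //  T Q.
                  branch 1.2.1.2.1 (add F P):
                    × closes — contains both P and \lnot P.
                  branch 1.2.1.2.2 (add T Q):
                    ○ open, literals {P=T, Q=T, R=F, S=T}.
          branch 1.2.2 (add F \lnot R, F S):
            T (P \lor P): β-rule — branch into T P  //  T P.
              branch 1.2.2.1 (add T P):
                T (P \to Q): β-rule — branch into F P  //  T Q.
                  branch 1.2.2.1.1 (add F P):
                    × closes — contains both P and \lnot P.
                  branch 1.2.2.1.2 (add T Q):
                    ○ open, literals {P=T, Q=T, R=T, S=F}.
              branch 1.2.2.2 (add T P):
                T (P \to Q): β-rule — branch into F P  //  T Q.
                  branch 1.2.2.2.1 (add F P):
                    × closes — contains both P and \lnot P.
                  branch 1.2.2.2.2 (add T Q):
                    ○ open, literals {P=T, Q=T, R=T, S=F}.
  branch 2 (add T (S \lor P)):
    T (S \lor P): β-rule — branch into T S  //  T P.
      branch 2.1 (add T S):
        ○ open, literals {S=T}.
      branch 2.2 (add T P):
        ○ open, literals {P=T}.
8 branches closed, 10 open.
Each open branch fixes some atoms; the unmentioned ones are free. Counting distinct full assignments: branch {P=T, Q=T, R=F, S=T} (none free) contributes 1 new; branch {P=T, Q=T, R=F, S=T} (none free) contributes 0 new; branch {P=T, Q=T, R=T, S=F} (none free) contributes 1 new; branch {P=T, Q=T, R=T, S=F} (none free) contributes 0 new; branch {P=T, Q=T, R=F, S=T} (none free) contributes 0 new; branch {P=T, Q=T, R=F, S=T} (none free) contributes 0 new; branch {P=T, Q=T, R=T, S=F} (none free) contributes 0 new; branch {P=T, Q=T, R=T, S=F} (none free) contributes 0 new; branch {S=T} (P, Q, R) contributes 7 new; branch {P=T} (Q, R, S) contributes 3 new. Total: 12.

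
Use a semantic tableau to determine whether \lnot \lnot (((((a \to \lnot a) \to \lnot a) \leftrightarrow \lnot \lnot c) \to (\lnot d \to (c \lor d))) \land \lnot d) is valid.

Not valid

Assume the negation and expand:
Initial set: {F \lnot \lnot (((((a \to \lnot a) \to \lnot a) \leftrightarrow \lnot \lnot c) \to (\lnot d \to (c \lor d))) \land \lnot d)}.
F \lnot \lnot (((((a \to \lnot a) \to \lnot a) \leftrightarrow \lnot \lnot c) \to (\lnot d \to (c \lor d))) \land \lnot d): drop double negation, giving F (((((a \to \lnot a) \to \lnot a) \leftrightarrow \lnot \lnot c) \to (\lnot d \to (c \lor d))) \land \lnot d).
F (((((a \to \lnot a) \to \lnot a) \leftrightarrow \lnot \lnot c) \to (\lnot d \to (c \lor d))) \land \lnot d): β-rule — branch into F ((((a \to \lnot a) \to \lnot a) \leftrightarrow \lnot \lnot c) \to (\lnot d \to (c \lor d)))  //  F \lnot d.
  branch 1 (add F ((((a \to \lnot a) \to \lnot a) \leftrightarrow \lnot \lnot c) \to (\lnot d \to (c \lor d)))):
    F ((((a \to \lnot a) \to \lnot a) \leftrightarrow \lnot \lnot c) \to (\lnot d \to (c \lor d))): α-rule — add T (((a \to \lnot a) \to \lnot a) \leftrightarrow \lnot \lnot c), F (\lnot d \to (c \lor d)).
    F (\lnot d \to (c \lor d)): α-rule — add T \lnot d, F (c \lor d).
    F (c \lor d): α-rule — add F c, F d.
    T (((a \to \lnot a) \to \lnot a) \leftrightarrow \lnot \lnot c): β-rule — branch into T ((a \to \lnot a) \to \lnot a), T \lnot \lnot c  //  F ((a \to \lnot a) \to \lnot a), F \lnot \lnot c.
      branch 1.1 (add T ((a \to \lnot a) \to \lnot a), T \lnot \lnot c):
        T \lnot \lnot c: drop double negation, giving T c.
        × closes — contains both c and \lnot c.
      branch 1.2 (add F ((a \to \lnot a) \to \lnot a), F \lnot \lnot c):
        F ((a \to \lnot a) \to \lnot a): α-rule — add T (a \to \lnot a), F \lnot a.
        F \lnot \lnot c: drop double negation, giving F c.
        T (a \to \lnot a): β-rule — branch into F a  //  T \lnot a.
          branch 1.2.1 (add F a):
            × closes — contains both a and \lnot a.
          branch 1.2.2 (add T \lnot a):
            × closes — contains both a and \lnot a.
  branch 2 (add F \lnot d):
    ○ open, literals {d=T}.
3 branches closed, 1 open.
An open branch gives a countermodel: d=T (unmentioned atoms arbitrary); under it the original formula is false.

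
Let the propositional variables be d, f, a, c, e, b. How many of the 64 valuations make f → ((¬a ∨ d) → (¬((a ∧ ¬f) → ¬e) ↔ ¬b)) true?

52

Initial set: {T (f → ((¬a ∨ d) → (¬((a ∧ ¬f) → ¬e) ↔ ¬b)))}.
T (f → ((¬a ∨ d) → (¬((a ∧ ¬f) → ¬e) ↔ ¬b))): β-rule — branch into F f  //  T ((¬a ∨ d) → (¬((a ∧ ¬f) → ¬e) ↔ ¬b)).
  branch 1 (add F f):
    ○ open, literals {f=F}.
  branch 2 (add T ((¬a ∨ d) → (¬((a ∧ ¬f) → ¬e) ↔ ¬b))):
    T ((¬a ∨ d) → (¬((a ∧ ¬f) → ¬e) ↔ ¬b)): β-rule — branch into F (¬a ∨ d)  //  T (¬((a ∧ ¬f) → ¬e) ↔ ¬b).
      branch 2.1 (add F (¬a ∨ d)):
        F (¬a ∨ d): α-rule — add F ¬a, F d.
        ○ open, literals {a=T, d=F}.
      branch 2.2 (add T (¬((a ∧ ¬f) → ¬e) ↔ ¬b)):
        T (¬((a ∧ ¬f) → ¬e) ↔ ¬b): β-rule — branch into T ¬((a ∧ ¬f) → ¬e), T ¬b  //  F ¬((a ∧ ¬f) → ¬e), F ¬b.
          branch 2.2.1 (add T ¬((a ∧ ¬f) → ¬e), T ¬b):
            T ¬((a ∧ ¬f) → ¬e): α-rule — add T (a ∧ ¬f), F ¬e.
            T (a ∧ ¬f): α-rule — add T a, T ¬f.
            ○ open, literals {a=T, b=F, e=T, f=F}.
          branch 2.2.2 (add F ¬((a ∧ ¬f) → ¬e), F ¬b):
            F ¬((a ∧ ¬f) → ¬e): β-rule — branch into F (a ∧ ¬f)  //  T ¬e.
              branch 2.2.2.1 (add F (a ∧ ¬f)):
                F (a ∧ ¬f): β-rule — branch into F a  //  F ¬f.
                  branch 2.2.2.1.1 (add F a):
                    ○ open, literals {a=F, b=T}.
                  branch 2.2.2.1.2 (add F ¬f):
                    ○ open, literals {b=T, f=T}.
              branch 2.2.2.2 (add T ¬e):
                ○ open, literals {b=T, e=F}.
0 branches closed, 6 open.
Each open branch fixes some atoms; the unmentioned ones are free. Counting distinct full assignments: branch {f=F} (d, a, c, e, b) contributes 32 new; branch {a=T, d=F} (f, c, e, b) contributes 8 new; branch {a=T, b=F, e=T, f=F} (d, c) contributes 0 new; branch {a=F, b=T} (d, f, c, e) contributes 8 new; branch {b=T, f=T} (d, a, c, e) contributes 4 new; branch {b=T, e=F} (d, f, a, c) contributes 0 new. Total: 52.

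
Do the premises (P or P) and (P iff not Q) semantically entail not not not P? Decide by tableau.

Initial set: {((P or P) and (P iff not Q)); not not not not P}.
((P or P) and (P iff not Q)): α-rule — add (P or P), (P iff not Q).
not not not not P: drop double negation, giving not not P.
(P or P): β-rule — branch into P  //  P.
  branch 1 (add P):
    (P iff not Q): β-rule — branch into P, not Q  //  not P, not not Q.
      branch 1.1 (add P, not Q):
        ○ open, literals {P=1, Q=0}.
      branch 1.2 (add not P, not not Q):
        × closes — contains both P and not P.
  branch 2 (add P):
    (P iff not Q): β-rule — branch into P, not Q  //  not P, not not Q.
      branch 2.1 (add P, not Q):
        ○ open, literals {P=1, Q=0}.
      branch 2.2 (add not P, not not Q):
        × closes — contains both P and not P.
2 branches closed, 2 open.
An open branch gives a countermodel: P=1, Q=0 (unmentioned atoms arbitrary); the premises hold there but the conclusion fails.

No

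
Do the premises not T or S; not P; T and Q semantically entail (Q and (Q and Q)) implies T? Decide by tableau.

Initial set: {(not T or S); not P; (T and Q); not ((Q and (Q and Q)) implies T)}.
(T and Q): α-rule — add T, Q.
not ((Q and (Q and Q)) implies T): α-rule — add (Q and (Q and Q)), not T.
× closes — contains both T and not T.
All 1 branch closes.
Every branch closed, so the premises entail the conclusion.

Yes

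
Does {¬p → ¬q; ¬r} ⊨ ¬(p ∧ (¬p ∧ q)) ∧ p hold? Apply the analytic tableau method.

Initial set: {(¬p → ¬q); ¬r; ¬(¬(p ∧ (¬p ∧ q)) ∧ p)}.
(¬p → ¬q): β-rule — branch into ¬¬p  //  ¬q.
  branch 1 (add ¬¬p):
    ¬(¬(p ∧ (¬p ∧ q)) ∧ p): β-rule — branch into ¬¬(p ∧ (¬p ∧ q))  //  ¬p.
      branch 1.1 (add ¬¬(p ∧ (¬p ∧ q))):
        ¬¬(p ∧ (¬p ∧ q)): α-rule — add p, (¬p ∧ q).
        (¬p ∧ q): α-rule — add ¬p, q.
        × closes — contains both p and ¬p.
      branch 1.2 (add ¬p):
        × closes — contains both p and ¬p.
  branch 2 (add ¬q):
    ¬(¬(p ∧ (¬p ∧ q)) ∧ p): β-rule — branch into ¬¬(p ∧ (¬p ∧ q))  //  ¬p.
      branch 2.1 (add ¬¬(p ∧ (¬p ∧ q))):
        ¬¬(p ∧ (¬p ∧ q)): α-rule — add p, (¬p ∧ q).
        (¬p ∧ q): α-rule — add ¬p, q.
        × closes — contains both p and ¬p.
      branch 2.2 (add ¬p):
        ○ open, literals {p=0, q=0, r=0}.
3 branches closed, 1 open.
An open branch gives a countermodel: p=0, q=0, r=0 (unmentioned atoms arbitrary); the premises hold there but the conclusion fails.

No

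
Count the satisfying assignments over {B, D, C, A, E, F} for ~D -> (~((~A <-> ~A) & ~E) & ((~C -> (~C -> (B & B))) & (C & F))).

36

Initial set: {(~D -> (~((~A <-> ~A) & ~E) & ((~C -> (~C -> (B & B))) & (C & F))))}.
(~D -> (~((~A <-> ~A) & ~E) & ((~C -> (~C -> (B & B))) & (C & F)))): β-rule — branch into ~~D  //  (~((~A <-> ~A) & ~E) & ((~C -> (~C -> (B & B))) & (C & F))).
  branch 1 (add ~~D):
    ○ open, literals {D=1}.
  branch 2 (add (~((~A <-> ~A) & ~E) & ((~C -> (~C -> (B & B))) & (C & F)))):
    (~((~A <-> ~A) & ~E) & ((~C -> (~C -> (B & B))) & (C & F))): α-rule — add ~((~A <-> ~A) & ~E), ((~C -> (~C -> (B & B))) & (C & F)).
    ((~C -> (~C -> (B & B))) & (C & F)): α-rule — add (~C -> (~C -> (B & B))), (C & F).
    (C & F): α-rule — add C, F.
    ~((~A <-> ~A) & ~E): β-rule — branch into ~(~A <-> ~A)  //  ~~E.
      branch 2.1 (add ~(~A <-> ~A)):
        (~C -> (~C -> (B & B))): β-rule — branch into ~~C  //  (~C -> (B & B)).
          branch 2.1.1 (add ~~C):
            ~(~A <-> ~A): β-rule — branch into ~A, ~~A  //  ~~A, ~A.
              branch 2.1.1.1 (add ~A, ~~A):
                × closes — contains both A and ~A.
              branch 2.1.1.2 (add ~~A, ~A):
                × closes — contains both A and ~A.
          branch 2.1.2 (add (~C -> (B & B))):
            ~(~A <-> ~A): β-rule — branch into ~A, ~~A  //  ~~A, ~A.
              branch 2.1.2.1 (add ~A, ~~A):
                × closes — contains both A and ~A.
              branch 2.1.2.2 (add ~~A, ~A):
                × closes — contains both A and ~A.
      branch 2.2 (add ~~E):
        (~C -> (~C -> (B & B))): β-rule — branch into ~~C  //  (~C -> (B & B)).
          branch 2.2.1 (add ~~C):
            ○ open, literals {C=1, E=1, F=1}.
          branch 2.2.2 (add (~C -> (B & B))):
            (~C -> (B & B)): β-rule — branch into ~~C  //  (B & B).
              branch 2.2.2.1 (add ~~C):
                ○ open, literals {C=1, E=1, F=1}.
              branch 2.2.2.2 (add (B & B)):
                (B & B): α-rule — add B, B.
                ○ open, literals {B=1, C=1, E=1, F=1}.
4 branches closed, 4 open.
Each open branch fixes some atoms; the unmentioned ones are free. Counting distinct full assignments: branch {D=1} (B, C, A, E, F) contributes 32 new; branch {C=1, E=1, F=1} (B, D, A) contributes 4 new; branch {C=1, E=1, F=1} (B, D, A) contributes 0 new; branch {B=1, C=1, E=1, F=1} (D, A) contributes 0 new. Total: 36.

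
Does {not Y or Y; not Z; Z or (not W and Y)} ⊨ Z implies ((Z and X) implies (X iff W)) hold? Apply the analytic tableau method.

Initial set: {(not Y or Y); not Z; (Z or (not W and Y)); not (Z implies ((Z and X) implies (X iff W)))}.
not (Z implies ((Z and X) implies (X iff W))): α-rule — add Z, not ((Z and X) implies (X iff W)).
× closes — contains both Z and not Z.
All 1 branch closes.
Every branch closed, so the premises entail the conclusion.

Yes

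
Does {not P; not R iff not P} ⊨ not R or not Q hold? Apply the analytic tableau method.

Yes

Initial set: {not P; (not R iff not P); not (not R or not Q)}.
not (not R or not Q): α-rule — add not not R, not not Q.
(not R iff not P): β-rule — branch into not R, not P  //  not not R, not not P.
  branch 1 (add not R, not P):
    × closes — contains both R and not R.
  branch 2 (add not not R, not not P):
    × closes — contains both P and not P.
All 2 branches close.
Every branch closed, so the premises entail the conclusion.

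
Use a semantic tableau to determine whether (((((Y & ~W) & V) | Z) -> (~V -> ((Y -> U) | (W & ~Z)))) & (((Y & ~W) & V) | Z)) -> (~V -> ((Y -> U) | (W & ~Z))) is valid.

Assume the negation and expand:
Initial set: {F ((((((Y & ~W) & V) | Z) -> (~V -> ((Y -> U) | (W & ~Z)))) & (((Y & ~W) & V) | Z)) -> (~V -> ((Y -> U) | (W & ~Z))))}.
F ((((((Y & ~W) & V) | Z) -> (~V -> ((Y -> U) | (W & ~Z)))) & (((Y & ~W) & V) | Z)) -> (~V -> ((Y -> U) | (W & ~Z)))): α-rule — add T (((((Y & ~W) & V) | Z) -> (~V -> ((Y -> U) | (W & ~Z)))) & (((Y & ~W) & V) | Z)), F (~V -> ((Y -> U) | (W & ~Z))).
T (((((Y & ~W) & V) | Z) -> (~V -> ((Y -> U) | (W & ~Z)))) & (((Y & ~W) & V) | Z)): α-rule — add T ((((Y & ~W) & V) | Z) -> (~V -> ((Y -> U) | (W & ~Z)))), T (((Y & ~W) & V) | Z).
F (~V -> ((Y -> U) | (W & ~Z))): α-rule — add T ~V, F ((Y -> U) | (W & ~Z)).
F ((Y -> U) | (W & ~Z)): α-rule — add F (Y -> U), F (W & ~Z).
F (Y -> U): α-rule — add T Y, F U.
T ((((Y & ~W) & V) | Z) -> (~V -> ((Y -> U) | (W & ~Z)))): β-rule — branch into F (((Y & ~W) & V) | Z)  //  T (~V -> ((Y -> U) | (W & ~Z))).
  branch 1 (add F (((Y & ~W) & V) | Z)):
    F (((Y & ~W) & V) | Z): α-rule — add F ((Y & ~W) & V), F Z.
    T (((Y & ~W) & V) | Z): β-rule — branch into T ((Y & ~W) & V)  //  T Z.
      branch 1.1 (add T ((Y & ~W) & V)):
        T ((Y & ~W) & V): α-rule — add T (Y & ~W), T V.
        × closes — contains both V and ~V.
      branch 1.2 (add T Z):
        × closes — contains both Z and ~Z.
  branch 2 (add T (~V -> ((Y -> U) | (W & ~Z)))):
    T (((Y & ~W) & V) | Z): β-rule — branch into T ((Y & ~W) & V)  //  T Z.
      branch 2.1 (add T ((Y & ~W) & V)):
        T ((Y & ~W) & V): α-rule — add T (Y & ~W), T V.
        × closes — contains both V and ~V.
      branch 2.2 (add T Z):
        F (W & ~Z): β-rule — branch into F W  //  F ~Z.
          branch 2.2.1 (add F W):
            T (~V -> ((Y -> U) | (W & ~Z))): β-rule — branch into F ~V  //  T ((Y -> U) | (W & ~Z)).
              branch 2.2.1.1 (add F ~V):
                × closes — contains both V and ~V.
              branch 2.2.1.2 (add T ((Y -> U) | (W & ~Z))):
                T ((Y -> U) | (W & ~Z)): β-rule — branch into T (Y -> U)  //  T (W & ~Z).
                  branch 2.2.1.2.1 (add T (Y -> U)):
                    T (Y -> U): β-rule — branch into F Y  //  T U.
                      branch 2.2.1.2.1.1 (add F Y):
                        × closes — contains both Y and ~Y.
                      branch 2.2.1.2.1.2 (add T U):
                        × closes — contains both U and ~U.
                  branch 2.2.1.2.2 (add T (W & ~Z)):
                    T (W & ~Z): α-rule — add T W, T ~Z.
                    × closes — contains both W and ~W.
          branch 2.2.2 (add F ~Z):
            T (~V -> ((Y -> U) | (W & ~Z))): β-rule — branch into F ~V  //  T ((Y -> U) | (W & ~Z)).
              branch 2.2.2.1 (add F ~V):
                × closes — contains both V and ~V.
              branch 2.2.2.2 (add T ((Y -> U) | (W & ~Z))):
                T ((Y -> U) | (W & ~Z)): β-rule — branch into T (Y -> U)  //  T (W & ~Z).
                  branch 2.2.2.2.1 (add T (Y -> U)):
                    T (Y -> U): β-rule — branch into F Y  //  T U.
                      branch 2.2.2.2.1.1 (add F Y):
                        × closes — contains both Y and ~Y.
                      branch 2.2.2.2.1.2 (add T U):
                        × closes — contains both U and ~U.
                  branch 2.2.2.2.2 (add T (W & ~Z)):
                    T (W & ~Z): α-rule — add T W, T ~Z.
                    × closes — contains both Z and ~Z.
All 11 branches close.
Every branch closed, so the negation is unsatisfiable and the formula is valid.

Valid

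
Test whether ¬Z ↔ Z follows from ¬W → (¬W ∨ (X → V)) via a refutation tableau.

Initial set: {(¬W → (¬W ∨ (X → V))); ¬(¬Z ↔ Z)}.
(¬W → (¬W ∨ (X → V))): β-rule — branch into ¬¬W  //  (¬W ∨ (X → V)).
  branch 1 (add ¬¬W):
    ¬(¬Z ↔ Z): β-rule — branch into ¬Z, ¬Z  //  ¬¬Z, Z.
      branch 1.1 (add ¬Z, ¬Z):
        ○ open, literals {W=true, Z=false}.
      branch 1.2 (add ¬¬Z, Z):
        ○ open, literals {W=true, Z=true}.
  branch 2 (add (¬W ∨ (X → V))):
    ¬(¬Z ↔ Z): β-rule — branch into ¬Z, ¬Z  //  ¬¬Z, Z.
      branch 2.1 (add ¬Z, ¬Z):
        (¬W ∨ (X → V)): β-rule — branch into ¬W  //  (X → V).
          branch 2.1.1 (add ¬W):
            ○ open, literals {W=false, Z=false}.
          branch 2.1.2 (add (X → V)):
            (X → V): β-rule — branch into ¬X  //  V.
              branch 2.1.2.1 (add ¬X):
                ○ open, literals {X=false, Z=false}.
              branch 2.1.2.2 (add V):
                ○ open, literals {V=true, Z=false}.
      branch 2.2 (add ¬¬Z, Z):
        (¬W ∨ (X → V)): β-rule — branch into ¬W  //  (X → V).
          branch 2.2.1 (add ¬W):
            ○ open, literals {W=false, Z=true}.
          branch 2.2.2 (add (X → V)):
            (X → V): β-rule — branch into ¬X  //  V.
              branch 2.2.2.1 (add ¬X):
                ○ open, literals {X=false, Z=true}.
              branch 2.2.2.2 (add V):
                ○ open, literals {V=true, Z=true}.
0 branches closed, 8 open.
An open branch gives a countermodel: W=true, Z=false (unmentioned atoms arbitrary); the premises hold there but the conclusion fails.

No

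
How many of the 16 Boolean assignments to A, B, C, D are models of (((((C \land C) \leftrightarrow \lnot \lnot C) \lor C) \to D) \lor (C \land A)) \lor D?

Initial set: {((((((C \land C) \leftrightarrow \lnot \lnot C) \lor C) \to D) \lor (C \land A)) \lor D)}.
((((((C \land C) \leftrightarrow \lnot \lnot C) \lor C) \to D) \lor (C \land A)) \lor D): β-rule — branch into (((((C \land C) \leftrightarrow \lnot \lnot C) \lor C) \to D) \lor (C \land A))  //  D.
  branch 1 (add (((((C \land C) \leftrightarrow \lnot \lnot C) \lor C) \to D) \lor (C \land A))):
    (((((C \land C) \leftrightarrow \lnot \lnot C) \lor C) \to D) \lor (C \land A)): β-rule — branch into ((((C \land C) \leftrightarrow \lnot \lnot C) \lor C) \to D)  //  (C \land A).
      branch 1.1 (add ((((C \land C) \leftrightarrow \lnot \lnot C) \lor C) \to D)):
        ((((C \land C) \leftrightarrow \lnot \lnot C) \lor C) \to D): β-rule — branch into \lnot (((C \land C) \leftrightarrow \lnot \lnot C) \lor C)  //  D.
          branch 1.1.1 (add \lnot (((C \land C) \leftrightarrow \lnot \lnot C) \lor C)):
            \lnot (((C \land C) \leftrightarrow \lnot \lnot C) \lor C): α-rule — add \lnot ((C \land C) \leftrightarrow \lnot \lnot C), \lnot C.
            \lnot ((C \land C) \leftrightarrow \lnot \lnot C): β-rule — branch into (C \land C), \lnot \lnot \lnot C  //  \lnot (C \land C), \lnot \lnot C.
              branch 1.1.1.1 (add (C \land C), \lnot \lnot \lnot C):
                (C \land C): α-rule — add C, C.
                × closes — contains both C and \lnot C.
              branch 1.1.1.2 (add \lnot (C \land C), \lnot \lnot C):
                \lnot \lnot C: drop double negation, giving C.
                × closes — contains both C and \lnot C.
          branch 1.1.2 (add D):
            ○ open, literals {D=T}.
      branch 1.2 (add (C \land A)):
        (C \land A): α-rule — add C, A.
        ○ open, literals {A=T, C=T}.
  branch 2 (add D):
    ○ open, literals {D=T}.
2 branches closed, 3 open.
Each open branch fixes some atoms; the unmentioned ones are free. Counting distinct full assignments: branch {D=T} (A, B, C) contributes 8 new; branch {A=T, C=T} (B, D) contributes 2 new; branch {D=T} (A, B, C) contributes 0 new. Total: 10.

10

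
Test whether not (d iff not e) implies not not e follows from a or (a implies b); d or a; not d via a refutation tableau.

No

Initial set: {T (a or (a implies b)); T (d or a); T not d; F (not (d iff not e) implies not not e)}.
F (not (d iff not e) implies not not e): α-rule — add T not (d iff not e), F not not e.
F not not e: drop double negation, giving F e.
T (a or (a implies b)): β-rule — branch into T a  //  T (a implies b).
  branch 1 (add T a):
    T (d or a): β-rule — branch into T d  //  T a.
      branch 1.1 (add T d):
        × closes — contains both d and not d.
      branch 1.2 (add T a):
        T not (d iff not e): β-rule — branch into T d, F not e  //  F d, T not e.
          branch 1.2.1 (add T d, F not e):
            × closes — contains both d and not d.
          branch 1.2.2 (add F d, T not e):
            ○ open, literals {a=1, d=0, e=0}.
  branch 2 (add T (a implies b)):
    T (d or a): β-rule — branch into T d  //  T a.
      branch 2.1 (add T d):
        × closes — contains both d and not d.
      branch 2.2 (add T a):
        T not (d iff not e): β-rule — branch into T d, F not e  //  F d, T not e.
          branch 2.2.1 (add T d, F not e):
            × closes — contains both d and not d.
          branch 2.2.2 (add F d, T not e):
            T (a implies b): β-rule — branch into F a  //  T b.
              branch 2.2.2.1 (add F a):
                × closes — contains both a and not a.
              branch 2.2.2.2 (add T b):
                ○ open, literals {a=1, b=1, d=0, e=0}.
5 branches closed, 2 open.
An open branch gives a countermodel: a=1, d=0, e=0 (unmentioned atoms arbitrary); the premises hold there but the conclusion fails.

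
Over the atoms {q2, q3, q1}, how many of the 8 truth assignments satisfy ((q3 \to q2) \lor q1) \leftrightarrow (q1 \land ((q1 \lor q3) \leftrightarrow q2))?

3

Initial set: {T (((q3 \to q2) \lor q1) \leftrightarrow (q1 \land ((q1 \lor q3) \leftrightarrow q2)))}.
T (((q3 \to q2) \lor q1) \leftrightarrow (q1 \land ((q1 \lor q3) \leftrightarrow q2))): β-rule — branch into T ((q3 \to q2) \lor q1), T (q1 \land ((q1 \lor q3) \leftrightarrow q2))  //  F ((q3 \to q2) \lor q1), F (q1 \land ((q1 \lor q3) \leftrightarrow q2)).
  branch 1 (add T ((q3 \to q2) \lor q1), T (q1 \land ((q1 \lor q3) \leftrightarrow q2))):
    T (q1 \land ((q1 \lor q3) \leftrightarrow q2)): α-rule — add T q1, T ((q1 \lor q3) \leftrightarrow q2).
    T ((q3 \to q2) \lor q1): β-rule — branch into T (q3 \to q2)  //  T q1.
      branch 1.1 (add T (q3 \to q2)):
        T ((q1 \lor q3) \leftrightarrow q2): β-rule — branch into T (q1 \lor q3), T q2  //  F (q1 \lor q3), F q2.
          branch 1.1.1 (add T (q1 \lor q3), T q2):
            T (q3 \to q2): β-rule — branch into F q3  //  T q2.
              branch 1.1.1.1 (add F q3):
                T (q1 \lor q3): β-rule — branch into T q1  //  T q3.
                  branch 1.1.1.1.1 (add T q1):
                    ○ open, literals {q1=T, q2=T, q3=F}.
                  branch 1.1.1.1.2 (add T q3):
                    × closes — contains both q3 and \lnot q3.
              branch 1.1.1.2 (add T q2):
                T (q1 \lor q3): β-rule — branch into T q1  //  T q3.
                  branch 1.1.1.2.1 (add T q1):
                    ○ open, literals {q1=T, q2=T}.
                  branch 1.1.1.2.2 (add T q3):
                    ○ open, literals {q1=T, q2=T, q3=T}.
          branch 1.1.2 (add F (q1 \lor q3), F q2):
            F (q1 \lor q3): α-rule — add F q1, F q3.
            × closes — contains both q1 and \lnot q1.
      branch 1.2 (add T q1):
        T ((q1 \lor q3) \leftrightarrow q2): β-rule — branch into T (q1 \lor q3), T q2  //  F (q1 \lor q3), F q2.
          branch 1.2.1 (add T (q1 \lor q3), T q2):
            T (q1 \lor q3): β-rule — branch into T q1  //  T q3.
              branch 1.2.1.1 (add T q1):
                ○ open, literals {q1=T, q2=T}.
              branch 1.2.1.2 (add T q3):
                ○ open, literals {q1=T, q2=T, q3=T}.
          branch 1.2.2 (add F (q1 \lor q3), F q2):
            F (q1 \lor q3): α-rule — add F q1, F q3.
            × closes — contains both q1 and \lnot q1.
  branch 2 (add F ((q3 \to q2) \lor q1), F (q1 \land ((q1 \lor q3) \leftrightarrow q2))):
    F ((q3 \to q2) \lor q1): α-rule — add F (q3 \to q2), F q1.
    F (q3 \to q2): α-rule — add T q3, F q2.
    F (q1 \land ((q1 \lor q3) \leftrightarrow q2)): β-rule — branch into F q1  //  F ((q1 \lor q3) \leftrightarrow q2).
      branch 2.1 (add F q1):
        ○ open, literals {q1=F, q2=F, q3=T}.
      branch 2.2 (add F ((q1 \lor q3) \leftrightarrow q2)):
        F ((q1 \lor q3) \leftrightarrow q2): β-rule — branch into T (q1 \lor q3), F q2  //  F (q1 \lor q3), T q2.
          branch 2.2.1 (add T (q1 \lor q3), F q2):
            T (q1 \lor q3): β-rule — branch into T q1  //  T q3.
              branch 2.2.1.1 (add T q1):
                × closes — contains both q1 and \lnot q1.
              branch 2.2.1.2 (add T q3):
                ○ open, literals {q1=F, q2=F, q3=T}.
          branch 2.2.2 (add F (q1 \lor q3), T q2):
            × closes — contains both q2 and \lnot q2.
5 branches closed, 7 open.
Each open branch fixes some atoms; the unmentioned ones are free. Counting distinct full assignments: branch {q1=T, q2=T, q3=F} (none free) contributes 1 new; branch {q1=T, q2=T} (q3) contributes 1 new; branch {q1=T, q2=T, q3=T} (none free) contributes 0 new; branch {q1=T, q2=T} (q3) contributes 0 new; branch {q1=T, q2=T, q3=T} (none free) contributes 0 new; branch {q1=F, q2=F, q3=T} (none free) contributes 1 new; branch {q1=F, q2=F, q3=T} (none free) contributes 0 new. Total: 3.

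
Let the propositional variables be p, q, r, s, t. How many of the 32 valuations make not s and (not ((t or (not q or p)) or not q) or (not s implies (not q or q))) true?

Initial set: {(not s and (not ((t or (not q or p)) or not q) or (not s implies (not q or q))))}.
(not s and (not ((t or (not q or p)) or not q) or (not s implies (not q or q)))): α-rule — add not s, (not ((t or (not q or p)) or not q) or (not s implies (not q or q))).
(not ((t or (not q or p)) or not q) or (not s implies (not q or q))): β-rule — branch into not ((t or (not q or p)) or not q)  //  (not s implies (not q or q)).
  branch 1 (add not ((t or (not q or p)) or not q)):
    not ((t or (not q or p)) or not q): α-rule — add not (t or (not q or p)), not not q.
    not (t or (not q or p)): α-rule — add not t, not (not q or p).
    not (not q or p): α-rule — add not not q, not p.
    ○ open, literals {p=false, q=true, s=false, t=false}.
  branch 2 (add (not s implies (not q or q))):
    (not s implies (not q or q)): β-rule — branch into not not s  //  (not q or q).
      branch 2.1 (add not not s):
        × closes — contains both s and not s.
      branch 2.2 (add (not q or q)):
        (not q or q): β-rule — branch into not q  //  q.
          branch 2.2.1 (add not q):
            ○ open, literals {q=false, s=false}.
          branch 2.2.2 (add q):
            ○ open, literals {q=true, s=false}.
1 branch closed, 3 open.
Each open branch fixes some atoms; the unmentioned ones are free. Counting distinct full assignments: branch {p=false, q=true, s=false, t=false} (r) contributes 2 new; branch {q=false, s=false} (p, r, t) contributes 8 new; branch {q=true, s=false} (p, r, t) contributes 6 new. Total: 16.

16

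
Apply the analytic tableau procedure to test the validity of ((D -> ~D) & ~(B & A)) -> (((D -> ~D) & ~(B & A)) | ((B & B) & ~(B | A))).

Valid

Assume the negation and expand:
Initial set: {~(((D -> ~D) & ~(B & A)) -> (((D -> ~D) & ~(B & A)) | ((B & B) & ~(B | A))))}.
~(((D -> ~D) & ~(B & A)) -> (((D -> ~D) & ~(B & A)) | ((B & B) & ~(B | A)))): α-rule — add ((D -> ~D) & ~(B & A)), ~(((D -> ~D) & ~(B & A)) | ((B & B) & ~(B | A))).
((D -> ~D) & ~(B & A)): α-rule — add (D -> ~D), ~(B & A).
~(((D -> ~D) & ~(B & A)) | ((B & B) & ~(B | A))): α-rule — add ~((D -> ~D) & ~(B & A)), ~((B & B) & ~(B | A)).
(D -> ~D): β-rule — branch into ~D  //  ~D.
  branch 1 (add ~D):
    ~(B & A): β-rule — branch into ~B  //  ~A.
      branch 1.1 (add ~B):
        ~((D -> ~D) & ~(B & A)): β-rule — branch into ~(D -> ~D)  //  ~~(B & A).
          branch 1.1.1 (add ~(D -> ~D)):
            ~(D -> ~D): α-rule — add D, ~~D.
            × closes — contains both D and ~D.
          branch 1.1.2 (add ~~(B & A)):
            ~~(B & A): α-rule — add B, A.
            × closes — contains both B and ~B.
      branch 1.2 (add ~A):
        ~((D -> ~D) & ~(B & A)): β-rule — branch into ~(D -> ~D)  //  ~~(B & A).
          branch 1.2.1 (add ~(D -> ~D)):
            ~(D -> ~D): α-rule — add D, ~~D.
            × closes — contains both D and ~D.
          branch 1.2.2 (add ~~(B & A)):
            ~~(B & A): α-rule — add B, A.
            × closes — contains both A and ~A.
  branch 2 (add ~D):
    ~(B & A): β-rule — branch into ~B  //  ~A.
      branch 2.1 (add ~B):
        ~((D -> ~D) & ~(B & A)): β-rule — branch into ~(D -> ~D)  //  ~~(B & A).
          branch 2.1.1 (add ~(D -> ~D)):
            ~(D -> ~D): α-rule — add D, ~~D.
            × closes — contains both D and ~D.
          branch 2.1.2 (add ~~(B & A)):
            ~~(B & A): α-rule — add B, A.
            × closes — contains both B and ~B.
      branch 2.2 (add ~A):
        ~((D -> ~D) & ~(B & A)): β-rule — branch into ~(D -> ~D)  //  ~~(B & A).
          branch 2.2.1 (add ~(D -> ~D)):
            ~(D -> ~D): α-rule — add D, ~~D.
            × closes — contains both D and ~D.
          branch 2.2.2 (add ~~(B & A)):
            ~~(B & A): α-rule — add B, A.
            × closes — contains both A and ~A.
All 8 branches close.
Every branch closed, so the negation is unsatisfiable and the formula is valid.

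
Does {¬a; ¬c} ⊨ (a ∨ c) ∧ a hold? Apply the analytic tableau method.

No

Initial set: {T ¬a; T ¬c; F ((a ∨ c) ∧ a)}.
F ((a ∨ c) ∧ a): β-rule — branch into F (a ∨ c)  //  F a.
  branch 1 (add F (a ∨ c)):
    F (a ∨ c): α-rule — add F a, F c.
    ○ open, literals {a=false, c=false}.
  branch 2 (add F a):
    ○ open, literals {a=false, c=false}.
0 branches closed, 2 open.
An open branch gives a countermodel: a=false, c=false (unmentioned atoms arbitrary); the premises hold there but the conclusion fails.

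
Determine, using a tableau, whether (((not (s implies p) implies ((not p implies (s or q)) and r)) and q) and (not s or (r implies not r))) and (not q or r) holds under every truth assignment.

Not valid

Assume the negation and expand:
Initial set: {not ((((not (s implies p) implies ((not p implies (s or q)) and r)) and q) and (not s or (r implies not r))) and (not q or r))}.
not ((((not (s implies p) implies ((not p implies (s or q)) and r)) and q) and (not s or (r implies not r))) and (not q or r)): β-rule — branch into not (((not (s implies p) implies ((not p implies (s or q)) and r)) and q) and (not s or (r implies not r)))  //  not (not q or r).
  branch 1 (add not (((not (s implies p) implies ((not p implies (s or q)) and r)) and q) and (not s or (r implies not r)))):
    not (((not (s implies p) implies ((not p implies (s or q)) and r)) and q) and (not s or (r implies not r))): β-rule — branch into not ((not (s implies p) implies ((not p implies (s or q)) and r)) and q)  //  not (not s or (r implies not r)).
      branch 1.1 (add not ((not (s implies p) implies ((not p implies (s or q)) and r)) and q)):
        not ((not (s implies p) implies ((not p implies (s or q)) and r)) and q): β-rule — branch into not (not (s implies p) implies ((not p implies (s or q)) and r))  //  not q.
          branch 1.1.1 (add not (not (s implies p) implies ((not p implies (s or q)) and r))):
            not (not (s implies p) implies ((not p implies (s or q)) and r)): α-rule — add not (s implies p), not ((not p implies (s or q)) and r).
            not (s implies p): α-rule — add s, not p.
            not ((not p implies (s or q)) and r): β-rule — branch into not (not p implies (s or q))  //  not r.
              branch 1.1.1.1 (add not (not p implies (s or q))):
                not (not p implies (s or q)): α-rule — add not p, not (s or q).
                not (s or q): α-rule — add not s, not q.
                × closes — contains both s and not s.
              branch 1.1.1.2 (add not r):
                ○ open, literals {p=false, r=false, s=true}.
          branch 1.1.2 (add not q):
            ○ open, literals {q=false}.
      branch 1.2 (add not (not s or (r implies not r))):
        not (not s or (r implies not r)): α-rule — add not not s, not (r implies not r).
        not (r implies not r): α-rule — add r, not not r.
        ○ open, literals {r=true, s=true}.
  branch 2 (add not (not q or r)):
    not (not q or r): α-rule — add not not q, not r.
    ○ open, literals {q=true, r=false}.
1 branch closed, 4 open.
An open branch gives a countermodel: p=false, r=false, s=true (unmentioned atoms arbitrary); under it the original formula is false.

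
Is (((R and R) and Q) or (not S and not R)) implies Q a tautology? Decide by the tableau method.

Not valid

Assume the negation and expand:
Initial set: {not ((((R and R) and Q) or (not S and not R)) implies Q)}.
not ((((R and R) and Q) or (not S and not R)) implies Q): α-rule — add (((R and R) and Q) or (not S and not R)), not Q.
(((R and R) and Q) or (not S and not R)): β-rule — branch into ((R and R) and Q)  //  (not S and not R).
  branch 1 (add ((R and R) and Q)):
    ((R and R) and Q): α-rule — add (R and R), Q.
    × closes — contains both Q and not Q.
  branch 2 (add (not S and not R)):
    (not S and not R): α-rule — add not S, not R.
    ○ open, literals {Q=false, R=false, S=false}.
1 branch closed, 1 open.
An open branch gives a countermodel: Q=false, R=false, S=false (unmentioned atoms arbitrary); under it the original formula is false.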